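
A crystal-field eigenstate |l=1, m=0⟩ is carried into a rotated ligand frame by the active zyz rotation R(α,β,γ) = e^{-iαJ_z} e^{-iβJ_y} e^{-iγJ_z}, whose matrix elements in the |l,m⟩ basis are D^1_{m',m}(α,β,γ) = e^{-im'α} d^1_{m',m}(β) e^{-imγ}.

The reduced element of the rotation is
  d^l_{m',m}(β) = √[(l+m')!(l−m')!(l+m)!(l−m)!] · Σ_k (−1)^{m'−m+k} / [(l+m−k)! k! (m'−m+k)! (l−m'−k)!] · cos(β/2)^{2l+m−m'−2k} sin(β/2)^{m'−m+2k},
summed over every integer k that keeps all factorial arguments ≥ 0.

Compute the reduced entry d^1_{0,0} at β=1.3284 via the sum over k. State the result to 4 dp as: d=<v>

d=0.2400

d^1_{0,0}(β=1.3284) via the finite sum:
c=cos(1.328400/2)=0.787410, s=sin(1.328400/2)=0.616429; N=√[1·1·1·1]=1.000000
The bounds max(0,m−m')=0 and min(l+m,l−m')=1 give 2 terms
  k=0: (−1)^0·1.0000/(1)·0.7874^2·0.6164^0 = +0.620015
  k=1: (−1)^1·1.0000/(1)·0.7874^0·0.6164^2 = -0.379985
d^1_{0,0}(1.3284) = +0.620015 -0.379985 = +0.240030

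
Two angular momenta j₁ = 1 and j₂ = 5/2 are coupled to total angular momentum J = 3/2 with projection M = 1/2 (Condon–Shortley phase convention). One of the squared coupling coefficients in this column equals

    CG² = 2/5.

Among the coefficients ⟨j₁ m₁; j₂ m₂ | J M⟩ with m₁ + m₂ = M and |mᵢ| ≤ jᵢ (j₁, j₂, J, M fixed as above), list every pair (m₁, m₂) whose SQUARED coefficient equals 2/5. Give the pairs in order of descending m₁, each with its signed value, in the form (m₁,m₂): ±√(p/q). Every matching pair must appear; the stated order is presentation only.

(0,1/2): −√(2/5); (-1,3/2): +√(2/5)

Admissible pairs with m₁+m₂ = M = 1/2: (-1,3/2), (0,1/2), (1,-1/2)
  (m₁,m₂)=(1,-1/2): CG² = 1/5, CG = +√(1/5)
  (m₁,m₂)=(0,1/2): CG² = 2/5, CG = −√(2/5)   ← matches the target
  (m₁,m₂)=(-1,3/2): CG² = 2/5, CG = +√(2/5)   ← matches the target
Pairs with CG² = 2/5: (0,1/2): −√(2/5); (-1,3/2): +√(2/5)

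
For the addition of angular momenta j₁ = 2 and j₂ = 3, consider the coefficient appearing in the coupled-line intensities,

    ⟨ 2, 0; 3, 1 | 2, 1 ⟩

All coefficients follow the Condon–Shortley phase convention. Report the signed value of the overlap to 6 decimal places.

√[5·3!1!3!/8! · 2!2!4!2!3!1!] = √(36/7)
  +(−1)^1/∏(1,2,1,3,0,0)! = -1/12  (running -1/12)
  +(−1)^2/∏(2,1,0,2,1,1)! = 1/4  (running 1/6)
⟨..|..⟩ = √(36/7)·(1/6) = +0.377964

+√(1/7) ≈ +0.377964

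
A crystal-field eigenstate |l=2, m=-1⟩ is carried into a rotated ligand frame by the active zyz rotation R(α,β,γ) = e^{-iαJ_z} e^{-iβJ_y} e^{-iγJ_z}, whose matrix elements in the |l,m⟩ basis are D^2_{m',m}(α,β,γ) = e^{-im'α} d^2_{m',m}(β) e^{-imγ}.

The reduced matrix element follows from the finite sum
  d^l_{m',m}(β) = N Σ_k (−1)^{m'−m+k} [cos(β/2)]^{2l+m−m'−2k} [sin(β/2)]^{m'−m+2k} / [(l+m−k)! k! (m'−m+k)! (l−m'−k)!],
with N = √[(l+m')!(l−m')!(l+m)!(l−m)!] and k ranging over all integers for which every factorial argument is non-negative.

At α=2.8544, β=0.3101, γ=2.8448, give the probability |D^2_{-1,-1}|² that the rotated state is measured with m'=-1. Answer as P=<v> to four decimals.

D^2_{-1,-1}(2.8544,0.3101,2.8448) = e^{-i·-1·2.8544}·d^2_{-1,-1}(0.3101)·e^{-i·-1·2.8448}. Compute d first:
c=cos(0.310100/2)=0.988004, s=sin(0.310100/2)=0.154429; N=√[1·6·1·6]=6.000000
Admissible k: 0..1 (factorial args all ≥0)
  k=0: (−1)^0·6.0000/(6)·0.9880^4·0.1544^0 = +0.952872
  k=1: (−1)^1·6.0000/(2)·0.9880^2·0.1544^2 = -0.069839
d^2_{-1,-1}(0.3101) = +0.952872 -0.069839 = +0.883033
|D^2_{-1,-1}|² = |d^2_{-1,-1}(β)|² = (+0.883033)² = 0.779747 (the z-rotation phases have unit modulus)

P=0.7797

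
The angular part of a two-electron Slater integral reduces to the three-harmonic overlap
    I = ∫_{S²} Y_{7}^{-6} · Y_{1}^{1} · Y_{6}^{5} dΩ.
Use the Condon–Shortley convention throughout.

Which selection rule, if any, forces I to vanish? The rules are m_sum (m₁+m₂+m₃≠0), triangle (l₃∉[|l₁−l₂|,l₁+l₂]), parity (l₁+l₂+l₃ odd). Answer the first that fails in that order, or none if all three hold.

none

Σmᵢ = 0  ✓
l₃∈[|l₁−l₂|,l₁+l₂]=[6,8], have l₃=6  ✓
Σlᵢ = 14 ⇒ even  ✓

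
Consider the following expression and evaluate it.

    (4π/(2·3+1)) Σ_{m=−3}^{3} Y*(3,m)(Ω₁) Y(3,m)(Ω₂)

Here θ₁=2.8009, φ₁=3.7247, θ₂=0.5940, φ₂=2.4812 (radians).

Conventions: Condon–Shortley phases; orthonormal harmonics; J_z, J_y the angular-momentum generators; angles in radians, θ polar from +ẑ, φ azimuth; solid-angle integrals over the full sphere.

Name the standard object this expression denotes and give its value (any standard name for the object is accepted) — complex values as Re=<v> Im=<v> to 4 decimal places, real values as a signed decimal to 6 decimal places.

Legendre polynomial (addition theorem), +0.144592

This sum is the spherical-harmonic addition theorem: it equals the Legendre polynomial P_l(cos γ) of the angle γ between the two directions.
Expand P_3 via completeness: Σ_{m} conj(Y_{3,m}) at Ω₁ times Y_{3,m} at Ω₂ —
  m=-3: (0.002764, -0.015318) × (0.029182, -0.067072) = (-0.000947, -0.000632)  (running Σ = (-0.000947, -0.000632))
  m=-2: (-0.042334, -0.098863) × (0.065638, 0.257045) = (0.022634, -0.017371)  (running Σ = (0.021687, -0.018003))
  m=-1: (-0.310250, -0.204647) × (-0.347663, -0.270042) = (0.052599, 0.154929)  (running Σ = (0.074286, 0.136925))
  m=0: (-0.507104, -0.000000) × (0.134151, 0.000000) = (-0.068029, -0.000000)  (running Σ = (0.006258, 0.136925))
  m=1: (0.310250, -0.204647) × (0.347663, -0.270042) = (0.052599, -0.154929)  (running Σ = (0.058857, -0.018003))
  m=2: (-0.042334, 0.098863) × (0.065638, -0.257045) = (0.022634, 0.017371)  (running Σ = (0.081491, -0.000632))
  m=3: (-0.002764, -0.015318) × (-0.029182, -0.067072) = (-0.000947, 0.000632)  (running Σ = (0.080544, 0.000000))
Total Σ_m = (0.080544, 0.000000). Multiply by 1.795196: (0.144592, 0.000000). P_3(cos γ) = 0.144592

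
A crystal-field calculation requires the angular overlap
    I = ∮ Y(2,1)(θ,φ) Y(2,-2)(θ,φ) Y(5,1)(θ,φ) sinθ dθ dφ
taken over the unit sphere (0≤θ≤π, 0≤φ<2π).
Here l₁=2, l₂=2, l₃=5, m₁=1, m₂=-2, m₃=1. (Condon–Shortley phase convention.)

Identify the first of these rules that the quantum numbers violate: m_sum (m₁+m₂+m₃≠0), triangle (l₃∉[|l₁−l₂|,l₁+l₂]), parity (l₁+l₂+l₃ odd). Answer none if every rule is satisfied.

azimuthal sum: 1 − 2 + 1 = 0  ✓
l₃ must lie in [0,4]; have l₃=5  ✗
L = 2 + 2 + 5 = 9 (odd)

triangle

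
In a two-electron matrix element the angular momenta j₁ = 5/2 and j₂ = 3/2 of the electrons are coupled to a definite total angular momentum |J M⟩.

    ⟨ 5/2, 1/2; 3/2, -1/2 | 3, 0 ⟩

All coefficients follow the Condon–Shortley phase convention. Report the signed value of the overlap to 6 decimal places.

+√(1/5) = +0.447214

√[7·1!4!2!/8! · 3!2!1!2!3!3!] = √(36/5)
  +(−1)^0/∏(0,1,2,1,2,1)! = 1/4  (running 1/4)
  +(−1)^1/∏(1,0,1,0,3,2)! = -1/12  (running 1/6)
⟨..|..⟩ = √(36/5)·(1/6) = +0.447214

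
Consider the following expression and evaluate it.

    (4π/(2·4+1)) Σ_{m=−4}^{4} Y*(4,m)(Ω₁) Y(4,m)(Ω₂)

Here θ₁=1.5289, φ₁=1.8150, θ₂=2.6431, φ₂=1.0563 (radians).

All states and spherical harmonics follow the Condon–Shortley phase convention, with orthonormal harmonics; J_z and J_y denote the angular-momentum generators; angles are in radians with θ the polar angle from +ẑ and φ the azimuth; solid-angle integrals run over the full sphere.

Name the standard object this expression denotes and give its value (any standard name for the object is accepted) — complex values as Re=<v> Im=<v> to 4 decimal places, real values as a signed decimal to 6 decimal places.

This sum is the spherical-harmonic addition theorem: it equals the Legendre polynomial P_l(cos γ) of the angle γ between the two directions.
Addition theorem: P_4(cos γ) = (4π/9) Σ_m Y*_{lm}(Ω₁) Y_{lm}(Ω₂), m = −4…4:
  m=-4: (0.246802, 0.365450) × (-0.010824, 0.020432) = (-0.010138, 0.001087)  (running Σ = (-0.010138, 0.001087))
  m=-3: (0.034970, -0.038872) × (0.120098, -0.003280) = (0.004072, -0.004783)  (running Σ = (-0.006066, -0.003696))
  m=-2: (0.291272, 0.154766) × (-0.173498, -0.288259) = (-0.005923, -0.110813)  (running Σ = (-0.011989, -0.114510))
  m=-1: (0.014301, -0.057394) × (-0.234615, 0.415044) = (0.020466, 0.019401)  (running Σ = (0.008477, -0.095108))
  m=0: (0.311801, -0.000000) × (0.072513, 0.000000) = (0.022609, 0.000000)  (running Σ = (0.031087, -0.095108))
  m=1: (-0.014301, -0.057394) × (0.234615, 0.415044) = (0.020466, -0.019401)  (running Σ = (0.051553, -0.114510))
  m=2: (0.291272, -0.154766) × (-0.173498, 0.288259) = (-0.005923, 0.110813)  (running Σ = (0.045630, -0.003696))
  m=3: (-0.034970, -0.038872) × (-0.120098, -0.003280) = (0.004072, 0.004783)  (running Σ = (0.049702, 0.001087))
  m=4: (0.246802, -0.365450) × (-0.010824, -0.020432) = (-0.010138, -0.001087)  (running Σ = (0.039564, 0.000000))
Total Σ_m = (0.039564, 0.000000). Multiply by 1.396263: (0.055242, 0.000000). P_4(cos γ) = 0.055242

Legendre polynomial (addition theorem), +0.055242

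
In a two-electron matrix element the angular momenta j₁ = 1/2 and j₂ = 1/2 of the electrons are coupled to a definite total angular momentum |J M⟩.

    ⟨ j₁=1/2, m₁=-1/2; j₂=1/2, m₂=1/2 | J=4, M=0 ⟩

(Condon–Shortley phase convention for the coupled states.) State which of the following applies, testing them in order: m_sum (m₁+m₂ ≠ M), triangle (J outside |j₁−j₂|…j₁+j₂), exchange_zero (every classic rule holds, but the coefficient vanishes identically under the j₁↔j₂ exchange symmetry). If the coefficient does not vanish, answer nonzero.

m-sum: m₁+m₂ = -1/2+1/2 = 0, M = 0  ✓
triangle: need |j₁−j₂| ≤ J ≤ j₁+j₂, i.e. J ∈ [0, 1]; J = 4 is outside ✗ ⇒ coefficient is 0

triangle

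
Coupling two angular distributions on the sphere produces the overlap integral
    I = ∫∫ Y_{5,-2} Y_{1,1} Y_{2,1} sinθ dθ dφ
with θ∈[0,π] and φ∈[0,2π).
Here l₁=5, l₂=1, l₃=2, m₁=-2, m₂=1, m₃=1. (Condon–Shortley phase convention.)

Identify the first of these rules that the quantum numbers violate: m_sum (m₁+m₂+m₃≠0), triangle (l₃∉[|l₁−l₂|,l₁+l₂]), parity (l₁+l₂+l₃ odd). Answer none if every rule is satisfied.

azimuthal sum: -2 + 1 + 1 = 0  ✓
l₃ must lie in [4,6]; have l₃=2  ✗
L = 5 + 1 + 2 = 8 (even)

triangle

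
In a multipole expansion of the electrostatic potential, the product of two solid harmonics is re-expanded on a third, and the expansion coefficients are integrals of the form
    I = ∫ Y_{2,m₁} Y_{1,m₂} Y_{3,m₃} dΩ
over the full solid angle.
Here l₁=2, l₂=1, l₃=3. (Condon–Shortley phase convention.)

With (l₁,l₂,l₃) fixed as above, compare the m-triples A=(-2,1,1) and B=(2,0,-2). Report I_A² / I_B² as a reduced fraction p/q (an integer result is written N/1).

l's match ⇒ only the (l;m) 3-j factors differ between A and B.
A: triangle coeff Δ(2,1,3) = 1/105; Σ_t [0,0]: t=0:+1/48 = 1/48; (3j)²=1/105 [(2 1 3; -2 1 1)], sign=+1
B: triangle coeff Δ(2,1,3) = 1/105; Σ_t [0,0]: t=0:+1/24 = 1/24; (3j)²=1/21 [(2 1 3; 2 0 -2)], sign=-1
I_A²/I_B² = (1/105)/(1/21) = 1/5

1/5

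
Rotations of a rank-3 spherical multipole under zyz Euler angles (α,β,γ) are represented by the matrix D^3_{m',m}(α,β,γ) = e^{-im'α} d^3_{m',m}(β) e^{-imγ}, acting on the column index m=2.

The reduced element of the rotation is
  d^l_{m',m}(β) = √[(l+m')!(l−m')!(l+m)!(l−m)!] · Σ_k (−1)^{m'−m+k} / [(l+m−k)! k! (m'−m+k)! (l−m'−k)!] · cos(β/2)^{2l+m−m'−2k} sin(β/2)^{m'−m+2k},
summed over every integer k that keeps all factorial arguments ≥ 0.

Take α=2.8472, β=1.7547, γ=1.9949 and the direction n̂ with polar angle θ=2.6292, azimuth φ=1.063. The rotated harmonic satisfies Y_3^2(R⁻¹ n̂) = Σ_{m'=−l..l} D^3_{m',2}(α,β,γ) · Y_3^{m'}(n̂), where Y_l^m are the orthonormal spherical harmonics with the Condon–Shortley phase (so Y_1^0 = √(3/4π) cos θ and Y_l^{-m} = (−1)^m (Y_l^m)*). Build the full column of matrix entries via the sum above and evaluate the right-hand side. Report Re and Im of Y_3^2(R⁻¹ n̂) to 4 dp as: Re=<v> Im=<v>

Need the full column D^3_{m',2} for m'=−3..3 at α=2.8472, β=1.7547, γ=1.9949.
cos(β/2)=0.639191, sin(β/2)=0.769048
d^3_{-3,2}: single k=5 term ⇒ +0.421185;  D = -0.067347-0.415766i
d^3_{-2,2}: k∈[4..5] ⇒ +0.714570 -0.206881 = +0.507690;  D = -0.067728+0.503152i
d^3_{-1,2}: k∈[3..4] ⇒ +0.751247 -0.543748 = +0.207499;  D = +0.086160-0.188765i
d^3_{0,2}: k∈[2..3] ⇒ +0.540743 -0.782773 = -0.242030;  D = +0.160061-0.181546i
d^3_{1,2}: k∈[1..2] ⇒ +0.259482 -0.751247 = -0.491764;  D = -0.418258+0.258636i
d^3_{2,2}: k∈[0..1] ⇒ +0.068200 -0.493628 = -0.425428;  D = +0.411193-0.109132i
d^3_{3,2}: single k=0 term ⇒ -0.200994;  D = -0.200871-0.007027i
Y_3^{m'}(θ=2.6292,φ=1.063) and Σ D·Y over m':
  (-0.0673-0.4158i)·(-0.0491+0.0023i)  (-0.0677+0.5032i)·(+0.1129+0.1819i)  (+0.0862-0.1888i)·(+0.2156-0.3874i)  (+0.1601-0.1815i)·(-0.2596+0.0000i)  (-0.4183+0.2586i)·(-0.2156-0.3874i)  (+0.4112-0.1091i)·(+0.1129-0.1819i)  (-0.2009-0.0070i)·(+0.0491+0.0023i)
Y_3^2(R⁻¹ n̂) = +0.016050+0.056120i

Re=0.0161 Im=0.0561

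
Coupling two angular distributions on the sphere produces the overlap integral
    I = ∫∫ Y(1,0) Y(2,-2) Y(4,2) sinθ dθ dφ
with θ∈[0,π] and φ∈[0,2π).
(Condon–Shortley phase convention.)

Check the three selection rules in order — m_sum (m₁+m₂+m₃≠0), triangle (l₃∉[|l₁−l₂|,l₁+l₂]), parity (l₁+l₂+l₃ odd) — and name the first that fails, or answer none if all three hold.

m₁+m₂+m₃ = 0 − 2 + 2 = 0  ✓
triangle: need |l₁−l₂| ≤ l₃ ≤ l₁+l₂ = [1,3]; l₃=4 is outside  ✗
parity: l₁+l₂+l₃ = 7 is odd

triangle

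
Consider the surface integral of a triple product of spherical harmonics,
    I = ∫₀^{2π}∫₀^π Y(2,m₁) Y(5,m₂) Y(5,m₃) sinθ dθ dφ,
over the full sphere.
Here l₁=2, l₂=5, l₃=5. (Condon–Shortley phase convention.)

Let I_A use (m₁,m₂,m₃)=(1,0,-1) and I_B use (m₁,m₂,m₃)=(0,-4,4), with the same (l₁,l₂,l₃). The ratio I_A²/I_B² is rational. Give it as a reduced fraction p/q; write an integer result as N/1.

5/36

Same 2,5,5: normalisation and zero-m 3j drop out of the ratio.
A: Δ: 2! 2! 8! / 13! → 1/38610; sum: t=0:+1/1440 t=1:−1/1152 = -1/5760; 3j²(2 5 5; 1 0 -1) = Δ·Π!·Σ² = 1/858  (sign -1)
B: Δ: 2! 2! 8! / 13! → 1/38610; sum: t=0:+1/20160 t=1:−1/40320 = 1/40320; 3j²(2 5 5; 0 -4 4) = Δ·Π!·Σ² = 6/715  (sign -1)
I_A²/I_B² = (1/858)/(6/715) = 5/36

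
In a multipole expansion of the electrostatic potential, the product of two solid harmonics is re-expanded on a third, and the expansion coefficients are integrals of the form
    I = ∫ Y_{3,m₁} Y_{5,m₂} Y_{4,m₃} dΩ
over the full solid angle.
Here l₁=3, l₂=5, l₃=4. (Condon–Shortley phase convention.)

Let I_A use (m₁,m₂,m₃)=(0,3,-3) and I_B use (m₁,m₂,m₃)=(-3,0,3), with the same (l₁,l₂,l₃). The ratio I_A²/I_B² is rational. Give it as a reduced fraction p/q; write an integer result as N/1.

Same 3,5,4: normalisation and zero-m 3j drop out of the ratio.
A: Δ: 4! 2! 6! / 13! → 1/180180; sum: t=2:+1/2880 t=3:−1/1440 = -1/2880; 3j²(3 5 4; 0 3 -3) = Δ·Π!·Σ² = 7/715  (sign +1)
B: Δ: 4! 2! 6! / 13! → 1/180180; sum: t=4:+1/5760 = 1/5760; 3j²(3 5 4; -3 0 3) = Δ·Π!·Σ² = 5/572  (sign -1)
I_A²/I_B² = (7/715)/(5/572) = 28/25

28/25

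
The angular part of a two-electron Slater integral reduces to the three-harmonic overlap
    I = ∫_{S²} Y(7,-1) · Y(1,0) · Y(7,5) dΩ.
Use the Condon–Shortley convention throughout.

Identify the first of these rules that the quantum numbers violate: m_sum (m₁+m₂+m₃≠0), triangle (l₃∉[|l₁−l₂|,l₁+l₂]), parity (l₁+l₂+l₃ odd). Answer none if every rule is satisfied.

azimuthal sum: -1 + 0 + 5 = 4  ✗
6 ≤ 7 ≤ 8 (triangle on l)
L = 7 + 1 + 7 = 15 (odd)

m_sum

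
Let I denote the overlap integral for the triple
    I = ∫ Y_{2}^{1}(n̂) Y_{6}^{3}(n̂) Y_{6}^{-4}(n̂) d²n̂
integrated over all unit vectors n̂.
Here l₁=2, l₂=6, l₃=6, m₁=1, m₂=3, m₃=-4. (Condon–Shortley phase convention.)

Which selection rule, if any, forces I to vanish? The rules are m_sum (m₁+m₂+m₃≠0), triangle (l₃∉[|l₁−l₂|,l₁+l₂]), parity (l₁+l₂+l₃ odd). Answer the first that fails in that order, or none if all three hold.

azimuthal sum: 1 + 3 − 4 = 0  ✓
4 ≤ 6 ≤ 8 (triangle on l)  ✓
L = 2 + 6 + 6 = 14 (even)  ✓

none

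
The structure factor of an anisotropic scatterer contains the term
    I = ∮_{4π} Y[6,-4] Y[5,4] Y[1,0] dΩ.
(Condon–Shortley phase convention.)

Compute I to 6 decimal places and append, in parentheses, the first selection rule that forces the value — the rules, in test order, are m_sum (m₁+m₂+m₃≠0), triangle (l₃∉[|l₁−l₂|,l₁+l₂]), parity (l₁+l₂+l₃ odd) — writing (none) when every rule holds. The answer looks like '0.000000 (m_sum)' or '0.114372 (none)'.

Rules hold: Σm=0, L=12 even, 1≤1≤11.
N = 13·11·3 = 429
Δ = 10!·2!·0!/13! = 1/858
Racah Σ t=5..5: t=5:−1/14400 = -1/14400
⇒ 3j(6 5 1; 0 0 0)² = 6/143, sgn +1
Racah Σ t=9..9: t=9:−1/362880 = -1/362880
⇒ 3j(6 5 1; -4 4 0)² = 10/429, sgn +1
4πI² = N·(3j₀)²·(3jₘ)² = 60/143
I = +1·√(0.41958/4π) = 0.18272698
No selection rule forces the value: the integral is nonzero (none).

0.182727 (none)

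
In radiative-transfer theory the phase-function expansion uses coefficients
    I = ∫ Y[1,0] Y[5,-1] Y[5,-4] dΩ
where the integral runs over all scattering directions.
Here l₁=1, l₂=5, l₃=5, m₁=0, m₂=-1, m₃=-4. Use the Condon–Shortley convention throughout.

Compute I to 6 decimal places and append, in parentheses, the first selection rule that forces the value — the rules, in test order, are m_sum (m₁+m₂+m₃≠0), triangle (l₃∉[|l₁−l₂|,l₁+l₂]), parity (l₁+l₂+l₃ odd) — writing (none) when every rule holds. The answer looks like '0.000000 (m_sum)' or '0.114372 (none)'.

0.000000 (m_sum)

m-sum = 0 − 1 − 4 = -5 ≠ 0 ⇒ I = 0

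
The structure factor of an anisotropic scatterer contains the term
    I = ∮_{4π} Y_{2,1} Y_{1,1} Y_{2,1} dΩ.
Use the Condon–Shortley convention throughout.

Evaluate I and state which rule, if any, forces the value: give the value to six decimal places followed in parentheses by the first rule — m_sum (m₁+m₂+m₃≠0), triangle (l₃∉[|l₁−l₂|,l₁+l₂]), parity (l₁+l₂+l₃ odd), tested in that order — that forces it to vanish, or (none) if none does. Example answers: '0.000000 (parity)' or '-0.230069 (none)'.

m-sum = 1 + 1 + 1 = 3 ≠ 0 ⇒ I = 0

0.000000 (m_sum)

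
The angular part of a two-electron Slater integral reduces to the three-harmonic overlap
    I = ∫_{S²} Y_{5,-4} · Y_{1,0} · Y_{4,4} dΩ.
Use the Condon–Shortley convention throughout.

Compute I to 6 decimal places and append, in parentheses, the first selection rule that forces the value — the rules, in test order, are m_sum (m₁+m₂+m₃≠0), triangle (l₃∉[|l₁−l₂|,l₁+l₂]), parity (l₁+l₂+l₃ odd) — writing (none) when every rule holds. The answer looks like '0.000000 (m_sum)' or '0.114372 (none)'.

0.147319 (none)

Rules hold: Σm=0, L=10 even, 4≤4≤6.
N = 11·3·9 = 297
Δ = 2!·8!·0!/11! = 1/495
Racah Σ t=1..1: t=1:−1/576 = -1/576
⇒ 3j(5 1 4; 0 0 0)² = 5/99, sgn -1
Racah Σ t=1..1: t=1:−1/40320 = -1/40320
⇒ 3j(5 1 4; -4 0 4)² = 1/55, sgn -1
4πI² = N·(3j₀)²·(3jₘ)² = 3/11
I = +1·√(0.272727/4π) = 0.14731920
No selection rule forces the value: the integral is nonzero (none).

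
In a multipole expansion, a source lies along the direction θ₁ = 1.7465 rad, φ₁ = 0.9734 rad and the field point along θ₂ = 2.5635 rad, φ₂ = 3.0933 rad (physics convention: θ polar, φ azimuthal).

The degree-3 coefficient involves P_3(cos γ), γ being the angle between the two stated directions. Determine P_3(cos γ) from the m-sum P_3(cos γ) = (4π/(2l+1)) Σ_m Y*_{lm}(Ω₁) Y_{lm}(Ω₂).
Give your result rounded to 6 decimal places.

0.195538

Term-by-term m-sum for l=3 (normalisation 4π/7 = 1.795196):
  term(m=-3) = (0.027030, -0.002072)   from Y*(Ω₁)=(-0.388528, 0.087451), Y(Ω₂)=(-0.067359, -0.009828)
  term(m=-2) = (-0.020147, 0.039409)   from Y*(Ω₁)=(0.063595, -0.161087), Y(Ω₂)=(-0.254372, -0.024645)
  term(m=-1) = (0.062295, 0.101811)   from Y*(Ω₁)=(-0.151642, -0.222898), Y(Ω₂)=(-0.442221, -0.021373)
  term(m=+0) = (-0.029435, 0.000000)   from Y*(Ω₁)=(0.185729, -0.000000), Y(Ω₂)=(-0.158483, 0.000000)
  term(m=+1) = (0.062295, -0.101811)   from Y*(Ω₁)=(0.151642, -0.222898), Y(Ω₂)=(0.442221, -0.021373)
  term(m=+2) = (-0.020147, -0.039409)   from Y*(Ω₁)=(0.063595, 0.161087), Y(Ω₂)=(-0.254372, 0.024645)
  term(m=+3) = (0.027030, 0.002072)   from Y*(Ω₁)=(0.388528, 0.087451), Y(Ω₂)=(0.067359, -0.009828)
Accumulated sum (0.108923, 0.000000); after 4π/(2l+1) scaling, (0.195538, 0.000000) ⇒ P_3 = 0.195538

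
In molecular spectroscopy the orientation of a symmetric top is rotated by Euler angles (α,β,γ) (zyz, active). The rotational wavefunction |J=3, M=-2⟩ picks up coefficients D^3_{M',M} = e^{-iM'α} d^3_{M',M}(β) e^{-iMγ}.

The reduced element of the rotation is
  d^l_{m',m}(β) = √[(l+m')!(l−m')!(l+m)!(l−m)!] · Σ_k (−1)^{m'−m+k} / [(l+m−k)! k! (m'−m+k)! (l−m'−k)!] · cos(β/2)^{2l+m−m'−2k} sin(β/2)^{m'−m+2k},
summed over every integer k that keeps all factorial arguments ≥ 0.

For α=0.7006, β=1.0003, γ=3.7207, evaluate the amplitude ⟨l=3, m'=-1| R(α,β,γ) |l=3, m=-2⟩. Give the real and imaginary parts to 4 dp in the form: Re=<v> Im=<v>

First d^3_{-1,-2}(β=1.0003), then the phase factors e^{-i(-1)α} and e^{-i(-2)γ}:
With c≡cos(β/2)=0.877511 and s≡sin(β/2)=0.479557, N=[2·24·1·120]^{1/2}=75.894664
k∈{0,1} keeps every argument non-negative
  k=0: (−1)^1·75.8947/(24)·0.8775^5·0.4796^1 = -0.789046
  k=1: (−1)^2·75.8947/(12)·0.8775^3·0.4796^3 = +0.471312
d^3_{-1,-2}(1.0003) = -0.789046 +0.471312 = -0.317734
Attach z-rotation phases: D = e^{-i(-1)(0.7006)}·(-0.317734)·e^{-i(-2)(3.7207)} = +0.090253-0.304646i

Re=0.0903 Im=-0.3046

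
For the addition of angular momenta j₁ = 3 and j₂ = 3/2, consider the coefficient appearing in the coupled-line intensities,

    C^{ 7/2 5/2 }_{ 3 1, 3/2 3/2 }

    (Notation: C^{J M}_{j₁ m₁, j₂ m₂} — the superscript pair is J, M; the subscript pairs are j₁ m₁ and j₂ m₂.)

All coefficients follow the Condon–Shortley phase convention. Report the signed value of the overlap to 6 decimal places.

-0.690066

√[8·1!5!2!/9! · 4!2!3!0!6!1!] = √(7680/7)
  +(−1)^1/∏(1,0,1,2,4,0)! = -1/48  (running -1/48)
⟨..|..⟩ = √(7680/7)·(-1/48) = -0.690066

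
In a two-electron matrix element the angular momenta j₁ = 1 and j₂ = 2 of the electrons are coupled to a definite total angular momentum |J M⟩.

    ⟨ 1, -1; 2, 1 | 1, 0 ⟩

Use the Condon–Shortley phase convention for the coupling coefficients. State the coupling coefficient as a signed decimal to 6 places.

+0.547723

√[3·2!0!2!/5! · 0!2!3!1!1!1!] = √(6/5)
  +(−1)^2/∏(2,0,0,1,0,1)! = 1/2  (running 1/2)
⟨..|..⟩ = √(6/5)·(1/2) = +0.547723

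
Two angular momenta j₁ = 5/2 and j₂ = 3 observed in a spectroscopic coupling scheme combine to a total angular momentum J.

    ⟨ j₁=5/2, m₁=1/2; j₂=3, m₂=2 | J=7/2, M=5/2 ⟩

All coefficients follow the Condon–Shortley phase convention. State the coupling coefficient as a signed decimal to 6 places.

-0.178174

√[8·2!3!4!/10! · 3!2!5!1!6!1!] = √(4608/7)
  +(−1)^1/∏(1,1,1,4,2,0)! = -1/48  (running -1/48)
  +(−1)^2/∏(2,0,0,3,3,1)! = 1/72  (running -1/144)
⟨..|..⟩ = √(4608/7)·(-1/144) = -0.178174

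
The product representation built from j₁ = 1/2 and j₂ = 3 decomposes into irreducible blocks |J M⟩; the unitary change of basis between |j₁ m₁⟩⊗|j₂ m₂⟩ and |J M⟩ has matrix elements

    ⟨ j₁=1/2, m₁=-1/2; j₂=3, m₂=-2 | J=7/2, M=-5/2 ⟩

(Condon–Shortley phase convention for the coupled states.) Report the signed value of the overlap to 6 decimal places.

+√(6/7) ≈ +0.925820

√[8·0!1!6!/8! · 0!1!1!5!1!6!] = √(86400/7)
  +(−1)^0/∏(0,0,1,1,0,5)! = 1/120  (running 1/120)
⟨..|..⟩ = √(86400/7)·(1/120) = +0.925820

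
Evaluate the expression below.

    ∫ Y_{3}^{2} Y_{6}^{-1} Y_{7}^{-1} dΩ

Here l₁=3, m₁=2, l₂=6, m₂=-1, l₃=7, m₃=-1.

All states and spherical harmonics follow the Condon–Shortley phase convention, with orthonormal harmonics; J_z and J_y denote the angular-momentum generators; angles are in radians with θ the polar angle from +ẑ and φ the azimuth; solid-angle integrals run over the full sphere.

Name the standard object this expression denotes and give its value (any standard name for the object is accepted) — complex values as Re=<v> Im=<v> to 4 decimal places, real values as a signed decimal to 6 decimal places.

This is a Gaunt coefficient — the integral of a triple product of spherical harmonics over the sphere.
Checks pass: Σm=0; 16 even; l₃=7∈[3,9].
(2·3+1)(2·6+1)(2·7+1) = 1365
Δ: 2! 4! 10! / 17! → 1/2042040
sum: t=0:+1/207360 t=1:−1/57600 t=2:+1/207360 = -1/129600
3j²(3 6 7; 0 0 0) = Δ·Π!·Σ² = 168/12155  (sign +1)
sum: t=0:+1/172800 t=1:−1/414720 = 7/2073600
3j²(3 6 7; 2 -1 -1) = Δ·Π!·Σ² = 343/29172  (sign +1)
combine: 4πI² = 1365·168/12155·343/29172 = 100842/454597
take √, sign +1: I = 0.13286253

Gaunt coefficient, +0.132863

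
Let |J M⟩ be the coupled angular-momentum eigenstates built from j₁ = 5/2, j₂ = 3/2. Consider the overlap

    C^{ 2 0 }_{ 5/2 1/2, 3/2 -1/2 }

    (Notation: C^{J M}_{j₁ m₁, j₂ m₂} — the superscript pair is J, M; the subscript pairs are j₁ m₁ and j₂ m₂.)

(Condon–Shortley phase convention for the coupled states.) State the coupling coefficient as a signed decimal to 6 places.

√[5·2!3!1!/7! · 3!2!1!2!2!2!] = √(8/7)
  +(−1)^0/∏(0,2,2,1,1,0)! = 1/4  (running 1/4)
  +(−1)^1/∏(1,1,1,0,2,1)! = -1/2  (running -1/4)
⟨..|..⟩ = √(8/7)·(-1/4) = -0.267261

−√(1/14) ≈ -0.267261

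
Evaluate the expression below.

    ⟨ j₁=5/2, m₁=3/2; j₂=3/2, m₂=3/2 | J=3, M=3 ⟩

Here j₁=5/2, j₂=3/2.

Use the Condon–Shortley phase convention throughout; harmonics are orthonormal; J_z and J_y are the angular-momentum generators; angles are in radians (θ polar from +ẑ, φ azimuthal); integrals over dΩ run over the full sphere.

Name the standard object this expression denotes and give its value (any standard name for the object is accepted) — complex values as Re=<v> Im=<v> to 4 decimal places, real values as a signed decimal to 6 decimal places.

Clebsch–Gordan coefficient, −√(3/8) ≈ -0.612372

This is a Clebsch–Gordan (vector-coupling) coefficient.
√[7·1!4!2!/8! · 4!1!3!0!6!0!] = √(864)
  +(−1)^1/∏(1,0,0,2,4,0)! = -1/48  (running -1/48)
⟨..|..⟩ = √(864)·(-1/48) = -0.612372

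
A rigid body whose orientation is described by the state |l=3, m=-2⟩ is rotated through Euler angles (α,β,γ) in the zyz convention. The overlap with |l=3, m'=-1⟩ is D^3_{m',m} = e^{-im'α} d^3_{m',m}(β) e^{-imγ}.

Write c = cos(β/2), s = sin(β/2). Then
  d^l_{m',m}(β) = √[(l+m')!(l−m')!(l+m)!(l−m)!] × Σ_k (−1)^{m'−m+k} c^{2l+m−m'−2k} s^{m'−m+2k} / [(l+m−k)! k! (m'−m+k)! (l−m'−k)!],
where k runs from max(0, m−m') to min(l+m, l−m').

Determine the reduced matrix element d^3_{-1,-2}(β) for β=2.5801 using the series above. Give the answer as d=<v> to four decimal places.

d=0.1144

d^3_{-1,-2}(β=2.5801) via the finite sum:
Half-angle: c=0.277073, s=0.960849. N=√(2·24·1·120)=75.894664
k: max(0,(-2)−(-1))=0 … min(3+(-2),3−(-1))=1
  k=0: (−1)^1·75.8947/(24)·0.2771^5·0.9608^1 = -0.004962
  k=1: (−1)^2·75.8947/(12)·0.2771^3·0.9608^3 = +0.119338
d^3_{-1,-2}(2.5801) = -0.004962 +0.119338 = +0.114376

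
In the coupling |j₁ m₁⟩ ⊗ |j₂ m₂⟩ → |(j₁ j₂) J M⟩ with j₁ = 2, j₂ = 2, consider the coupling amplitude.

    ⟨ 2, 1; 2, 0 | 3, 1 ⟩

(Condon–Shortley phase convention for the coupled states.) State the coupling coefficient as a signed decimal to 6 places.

+√(1/5) = +0.447214

triangle: 1!×3!×3!/8! = 36/40320
(j±m)!: 3!×1!×2!×2!×4!×2! = 1152
prefactor² = (2J+1)×Δ×N² = 36/5
  k=0: +1/(0!×1!×1!×2!×2!×1!) = 1/4
  k=1: −1/(1!×0!×0!×1!×3!×2!) = -1/12
Σ = 1/6  ⇒  CG² = 36/5×(1/6)² = 1/5
CG = +√(1/5) = +0.447214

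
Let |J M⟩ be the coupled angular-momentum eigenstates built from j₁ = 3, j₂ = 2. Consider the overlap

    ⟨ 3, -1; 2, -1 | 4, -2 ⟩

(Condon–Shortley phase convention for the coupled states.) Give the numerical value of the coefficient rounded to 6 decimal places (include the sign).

+0.188982

√[9·1!5!3!/10! · 2!4!1!3!2!6!] = √(5184/7)
  +(−1)^0/∏(0,1,4,1,1,2)! = 1/48  (running 1/48)
  +(−1)^1/∏(1,0,3,0,2,3)! = -1/72  (running 1/144)
⟨..|..⟩ = √(5184/7)·(1/144) = +0.188982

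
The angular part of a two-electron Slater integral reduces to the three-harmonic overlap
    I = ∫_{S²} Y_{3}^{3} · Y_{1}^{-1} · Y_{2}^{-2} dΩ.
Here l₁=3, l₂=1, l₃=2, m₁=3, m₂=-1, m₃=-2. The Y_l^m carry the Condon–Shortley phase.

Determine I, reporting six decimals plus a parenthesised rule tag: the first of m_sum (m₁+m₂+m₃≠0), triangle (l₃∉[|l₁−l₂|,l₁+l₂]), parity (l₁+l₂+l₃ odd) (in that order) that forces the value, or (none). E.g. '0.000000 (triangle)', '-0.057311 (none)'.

-0.319865 (none)

m-sum 0 ✓  L=6 even ✓  2≤2≤4 ✓
Π(2lᵢ+1) = 7×3×5 = 105
triangle coeff Δ(3,1,2) = 1/105
Σ_t [1,1]: t=1:−1/4 = -1/4
(3j)²=3/35 [(3 1 2; 0 0 0)], sign=-1
Σ_t [0,0]: t=0:+1/48 = 1/48
(3j)²=1/7 [(3 1 2; 3 -1 -2)], sign=+1
⇒ 4πI² = 9/7
I = (-1)√(9/7/(4π)) = -0.31986543
No selection rule forces the value: the integral is nonzero (none).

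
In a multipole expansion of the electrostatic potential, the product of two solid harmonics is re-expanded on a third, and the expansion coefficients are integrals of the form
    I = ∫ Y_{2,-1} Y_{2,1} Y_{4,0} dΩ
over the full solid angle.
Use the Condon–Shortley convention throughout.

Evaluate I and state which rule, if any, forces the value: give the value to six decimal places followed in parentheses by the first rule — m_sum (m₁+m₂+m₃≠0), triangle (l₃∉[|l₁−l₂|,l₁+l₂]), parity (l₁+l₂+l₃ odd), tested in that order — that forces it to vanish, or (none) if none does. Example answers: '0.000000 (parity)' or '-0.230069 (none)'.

Rules hold: Σm=0, L=8 even, 0≤4≤4.
N = 5·5·9 = 225
Δ = 0!·4!·4!/9! = 1/630
Racah Σ t=0..0: t=0:+1/16 = 1/16
⇒ 3j(2 2 4; 0 0 0)² = 2/35, sgn +1
Racah Σ t=0..0: t=0:+1/36 = 1/36
⇒ 3j(2 2 4; -1 1 0)² = 8/315, sgn +1
4πI² = N·(3j₀)²·(3jₘ)² = 16/49
I = +1·√(0.326531/4π) = 0.16119702
No selection rule forces the value: the integral is nonzero (none).

0.161197 (none)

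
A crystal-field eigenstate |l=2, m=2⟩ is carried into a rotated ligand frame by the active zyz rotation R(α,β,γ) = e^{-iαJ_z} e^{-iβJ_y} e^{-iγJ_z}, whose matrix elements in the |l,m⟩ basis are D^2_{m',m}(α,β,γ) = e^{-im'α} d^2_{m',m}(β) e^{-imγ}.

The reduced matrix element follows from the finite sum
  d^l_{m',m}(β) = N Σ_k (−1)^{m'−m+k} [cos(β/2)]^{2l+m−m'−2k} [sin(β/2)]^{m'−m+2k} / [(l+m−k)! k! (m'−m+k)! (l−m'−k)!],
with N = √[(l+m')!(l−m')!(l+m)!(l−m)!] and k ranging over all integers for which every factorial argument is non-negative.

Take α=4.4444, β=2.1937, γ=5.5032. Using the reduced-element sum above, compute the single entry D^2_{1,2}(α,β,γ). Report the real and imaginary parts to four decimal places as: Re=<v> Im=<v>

Re=-0.1636 Im=-0.0430

Split into d^2_{1,2}(β=2.1937) × two z-phases.
c=cos(2.193700/2)=0.456401, s=sin(2.193700/2)=0.889774; N=√[6·1·24·1]=12.000000
k∈{1} keeps every argument non-negative
  k=1: (−1)^0·12.0000/(6)·0.4564^3·0.8898^1 = +0.169180
d^2_{1,2}(2.1937) = +0.169180
Attach z-rotation phases: D = e^{-i(1)(4.4444)}·(+0.169180)·e^{-i(2)(5.5032)} = -0.163617-0.043029i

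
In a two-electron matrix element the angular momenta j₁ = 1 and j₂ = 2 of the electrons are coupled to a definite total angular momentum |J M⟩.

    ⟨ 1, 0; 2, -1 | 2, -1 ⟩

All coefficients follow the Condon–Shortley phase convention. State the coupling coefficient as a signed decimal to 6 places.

√[5·1!1!3!/6! · 1!1!1!3!1!3!] = √(3/2)
  +(−1)^0/∏(0,1,1,1,0,2)! = 1/2  (running 1/2)
  +(−1)^1/∏(1,0,0,0,1,3)! = -1/6  (running 1/3)
⟨..|..⟩ = √(3/2)·(1/3) = +0.408248

+0.408248  (= +√(1/6))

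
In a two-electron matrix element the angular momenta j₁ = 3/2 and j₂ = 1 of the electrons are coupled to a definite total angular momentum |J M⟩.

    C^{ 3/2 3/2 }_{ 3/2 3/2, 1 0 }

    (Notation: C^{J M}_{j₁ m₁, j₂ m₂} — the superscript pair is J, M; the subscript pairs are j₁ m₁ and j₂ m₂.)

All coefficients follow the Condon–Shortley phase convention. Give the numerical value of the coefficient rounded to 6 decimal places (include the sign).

triangle: 1!*2!*1!/5! = 2/120
(j±m)!: 3!*0!*1!*1!*3!*0! = 36
prefactor² = (2J+1)*Δ*N² = 12/5
  k=0: +1/(0!*1!*0!*1!*2!*0!) = 1/2
Σ = 1/2  ⇒  CG² = 12/5*(1/2)² = 3/5
CG = +√(3/5) = +0.774597

+0.774597  (= +√(3/5))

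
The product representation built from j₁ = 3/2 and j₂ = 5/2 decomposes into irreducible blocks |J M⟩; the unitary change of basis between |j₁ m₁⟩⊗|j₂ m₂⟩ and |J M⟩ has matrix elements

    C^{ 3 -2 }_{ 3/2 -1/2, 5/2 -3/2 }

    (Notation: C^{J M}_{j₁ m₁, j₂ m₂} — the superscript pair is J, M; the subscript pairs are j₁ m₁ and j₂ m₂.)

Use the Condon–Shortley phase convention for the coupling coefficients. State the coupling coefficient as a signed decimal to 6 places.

triangle: 1!·2!·4!/8! = 48/40320
(j±m)!: 1!·2!·1!·4!·1!·5! = 5760
prefactor² = (2J+1)·Δ·N² = 48
  k=0: +1/(0!·1!·2!·1!·0!·3!) = 1/12
  k=1: −1/(1!·0!·1!·0!·1!·4!) = -1/24
Σ = 1/24  ⇒  CG² = 48·(1/24)² = 1/12
CG = +√(1/12) = +0.288675

+√(1/12) ≈ +0.288675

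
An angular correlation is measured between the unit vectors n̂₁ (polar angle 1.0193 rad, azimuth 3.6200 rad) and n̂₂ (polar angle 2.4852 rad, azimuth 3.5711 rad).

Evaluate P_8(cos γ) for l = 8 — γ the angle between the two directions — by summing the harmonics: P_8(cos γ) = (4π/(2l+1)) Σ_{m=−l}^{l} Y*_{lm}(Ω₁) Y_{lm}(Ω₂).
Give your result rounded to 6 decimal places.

0.173033

Addition theorem: P_8(cos γ) = (4π/17) Σ_m Y*_{lm}(Ω₁) Y_{lm}(Ω₂), m = −8…8:
  m=-8: Y*=-0.110502-0.090399i  Y=-0.009489+0.002878i  product +0.001309+0.000540i
  m=-7: Y*=+0.343786+0.072291i  Y=-0.051017-0.006932i  product -0.017038-0.006071i
  m=-6: Y*=-0.431751+0.120025i  Y=-0.138206-0.087526i  product +0.070176+0.021201i
  m=-5: Y*=+0.156306-0.145485i  Y=-0.190691-0.293136i  product -0.072453-0.018076i
  m=-4: Y*=+0.074147-0.207737i  Y=-0.070784-0.477285i  product -0.104398-0.020685i
  m=-3: Y*=+0.045810+0.335820i  Y=+0.089506-0.308623i  product +0.107742+0.015920i
  m=-2: Y*=+0.032448+0.046035i  Y=-0.099266+0.115074i  product -0.008518-0.000836i
  m=-1: Y*=-0.306860-0.159134i  Y=-0.369434+0.169210i  product +0.140291+0.006866i
  m=+0: Y*=-0.005413-0.000000i  Y=+0.025519+0.000000i  product -0.000138-0.000000i
  m=+1: Y*=+0.306860-0.159134i  Y=+0.369434+0.169210i  product +0.140291-0.006866i
  m=+2: Y*=+0.032448-0.046035i  Y=-0.099266-0.115074i  product -0.008518+0.000836i
  m=+3: Y*=-0.045810+0.335820i  Y=-0.089506-0.308623i  product +0.107742-0.015920i
  m=+4: Y*=+0.074147+0.207737i  Y=-0.070784+0.477285i  product -0.104398+0.020685i
  m=+5: Y*=-0.156306-0.145485i  Y=+0.190691-0.293136i  product -0.072453+0.018076i
  m=+6: Y*=-0.431751-0.120025i  Y=-0.138206+0.087526i  product +0.070176-0.021201i
  m=+7: Y*=-0.343786+0.072291i  Y=+0.051017-0.006932i  product -0.017038+0.006071i
  m=+8: Y*=-0.110502+0.090399i  Y=-0.009489-0.002878i  product +0.001309-0.000540i
Accumulated sum +0.234082+0.000000i; after 4π/(2l+1) scaling, +0.173033+0.000000i ⇒ P_8 = 0.173033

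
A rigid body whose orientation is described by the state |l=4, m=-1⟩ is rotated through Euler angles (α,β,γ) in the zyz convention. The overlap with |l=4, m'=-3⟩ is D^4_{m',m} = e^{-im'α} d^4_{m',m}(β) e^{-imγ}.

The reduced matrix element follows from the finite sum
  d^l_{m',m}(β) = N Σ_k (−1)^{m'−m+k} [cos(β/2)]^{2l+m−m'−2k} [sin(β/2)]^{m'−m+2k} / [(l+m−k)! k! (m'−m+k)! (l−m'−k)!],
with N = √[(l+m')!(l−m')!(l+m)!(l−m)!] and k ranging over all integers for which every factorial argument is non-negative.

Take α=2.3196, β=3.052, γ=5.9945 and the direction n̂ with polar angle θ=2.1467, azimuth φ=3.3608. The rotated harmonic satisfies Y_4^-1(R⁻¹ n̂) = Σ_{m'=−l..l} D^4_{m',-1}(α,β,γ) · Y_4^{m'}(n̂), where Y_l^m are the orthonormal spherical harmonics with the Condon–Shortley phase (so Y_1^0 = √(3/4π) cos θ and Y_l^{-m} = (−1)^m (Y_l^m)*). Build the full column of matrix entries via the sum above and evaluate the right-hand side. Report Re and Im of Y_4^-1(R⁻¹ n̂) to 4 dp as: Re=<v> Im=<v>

Need the full column D^4_{m',-1} for m'=−4..4 at α=2.3196, β=3.0520, γ=5.9945.
cos(β/2)=0.044781, sin(β/2)=0.998997
d^4_{-4,-1}: single k=3 term ⇒ +0.000001;  D = -0.000001+0.000001i
d^4_{-3,-1}: k∈[2..3] ⇒ +0.000000 -0.000053 = -0.000053;  D = -0.000049-0.000020i
d^4_{-2,-1}: k∈[1..3] ⇒ +0.000000 -0.000004 +0.001264 = +0.001260;  D = -0.000446-0.001178i
d^4_{-1,-1}: k∈[0..3] ⇒ +0.000000 -0.000000 +0.000120 -0.019933 = -0.019813;  D = +0.008798-0.017753i
d^4_{0,-1}: k∈[0..3] ⇒ -0.000000 +0.000005 -0.002398 +0.198866 = +0.196473;  D = +0.188343-0.055934i
d^4_{1,-1}: k∈[0..3] ⇒ +0.000000 -0.000120 +0.029900 -0.992003 = -0.962223;  D = +0.828599+0.489179i
d^4_{2,-1}: k∈[0..2] ⇒ -0.000003 +0.001895 -0.188661 = -0.186768;  D = -0.039937-0.182448i
d^4_{3,-1}: k∈[0..1] ⇒ +0.000053 -0.015822 = -0.015769;  D = -0.008988+0.012956i
d^4_{4,-1}: single k=0 term ⇒ -0.000669;  D = +0.000662-0.000095i
Y_4^{m'}(θ=2.1467,φ=3.3608) and Σ D·Y over m':
  (-0.0000+0.0000i)·(+0.1400-0.1683i)  (-0.0000-0.0000i)·(+0.3183-0.2458i)  (-0.0004-0.0012i)·(+0.2293-0.1075i)  (+0.0088-0.0178i)·(-0.1949+0.0434i)  (+0.1883-0.0559i)·(-0.2982+0.0000i)  (+0.8286+0.4892i)·(+0.1949+0.0434i)  (-0.0399-0.1824i)·(+0.2293+0.1075i)  (-0.0090+0.0130i)·(-0.3183-0.2458i)  (+0.0007-0.0001i)·(+0.1400+0.1683i)
Y_4^-1(R⁻¹ n̂) = +0.099484+0.103665i

Re=0.0995 Im=0.1037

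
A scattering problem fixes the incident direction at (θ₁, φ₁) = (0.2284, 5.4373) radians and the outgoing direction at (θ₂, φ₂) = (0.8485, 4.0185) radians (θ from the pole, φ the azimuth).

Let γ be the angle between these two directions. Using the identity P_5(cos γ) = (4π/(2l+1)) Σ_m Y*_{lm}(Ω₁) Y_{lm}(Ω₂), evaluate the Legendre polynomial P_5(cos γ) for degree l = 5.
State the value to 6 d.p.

-0.311535

Term-by-term m-sum for l=5 (normalisation 4π/11 = 1.142397):
  m=-5: (-0.000128, 0.000245) × (0.035535, -0.104476) = (0.000021, 0.000022)  (running Σ = (0.000021, 0.000022))
  m=-4: (-0.003648, 0.000900) × (-0.287120, 0.110056) = (0.000948, -0.000660)  (running Σ = (0.000969, -0.000638))
  m=-3: (-0.024917, -0.017191) × (0.373910, 0.209577) = (-0.005714, -0.011650)  (running Σ = (-0.004745, -0.012288))
  m=-2: (-0.018855, -0.155097) × (-0.035723, -0.193002) = (-0.029261, 0.009180)  (running Σ = (-0.034005, -0.003108))
  m=-1: (0.318307, -0.359346) × (0.170182, -0.204572) = (-0.019342, -0.126271)  (running Σ = (-0.053347, -0.129379))
  m=0: (0.603135, -0.000000) × (-0.275243, 0.000000) = (-0.166009, 0.000000)  (running Σ = (-0.219356, -0.129379))
  m=1: (-0.318307, -0.359346) × (-0.170182, -0.204572) = (-0.019342, 0.126271)  (running Σ = (-0.238698, -0.003108))
  m=2: (-0.018855, 0.155097) × (-0.035723, 0.193002) = (-0.029261, -0.009180)  (running Σ = (-0.267958, -0.012288))
  m=3: (0.024917, -0.017191) × (-0.373910, 0.209577) = (-0.005714, 0.011650)  (running Σ = (-0.273672, -0.000638))
  m=4: (-0.003648, -0.000900) × (-0.287120, -0.110056) = (0.000948, 0.000660)  (running Σ = (-0.272724, 0.000022))
  m=5: (0.000128, 0.000245) × (-0.035535, -0.104476) = (0.000021, -0.000022)  (running Σ = (-0.272703, 0.000000))
Accumulated sum (-0.272703, 0.000000); after 4π/(2l+1) scaling, (-0.311535, 0.000000) ⇒ P_5 = -0.311535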